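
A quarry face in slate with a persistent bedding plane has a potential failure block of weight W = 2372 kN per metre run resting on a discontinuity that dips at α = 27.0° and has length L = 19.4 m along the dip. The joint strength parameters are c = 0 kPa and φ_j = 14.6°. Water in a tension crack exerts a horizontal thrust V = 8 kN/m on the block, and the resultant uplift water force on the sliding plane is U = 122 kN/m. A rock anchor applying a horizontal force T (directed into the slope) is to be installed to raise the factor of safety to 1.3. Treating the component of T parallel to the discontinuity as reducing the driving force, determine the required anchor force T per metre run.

T = 698 kN/m

Resolving forces along and normal to the sliding plane, with the horizontal anchor force T adding T·sinα to the effective normal force and T·cosα acting up the plane against the driving force:
FS = [cL + (W cosα − U − V sinα + T sinα) tanφ_j] / [W sinα + V cosα − T cosα]
Without the anchor: N' = 1987.8 kN/m, driving T_d = 1084.0 kN/m, resisting R = 0·19.4 + 1987.8·tan14.6° = 517.8 kN/m, FS = 0.48.
Setting FS = 1.3 and solving for T:
1.3·(1084.0 − T cos27.0°) = 517.8 + T sin27.0°·tan14.6°
T·(sin27.0°·tan14.6° + 1.3·cos27.0°) = 1.3·1084.0 − 517.8
T·(0.4540·0.2605 + 1.3·0.8910) = 1409.2 − 517.8 = 891.4
T·1.2766 = 891.4
T = 698.3 kN/m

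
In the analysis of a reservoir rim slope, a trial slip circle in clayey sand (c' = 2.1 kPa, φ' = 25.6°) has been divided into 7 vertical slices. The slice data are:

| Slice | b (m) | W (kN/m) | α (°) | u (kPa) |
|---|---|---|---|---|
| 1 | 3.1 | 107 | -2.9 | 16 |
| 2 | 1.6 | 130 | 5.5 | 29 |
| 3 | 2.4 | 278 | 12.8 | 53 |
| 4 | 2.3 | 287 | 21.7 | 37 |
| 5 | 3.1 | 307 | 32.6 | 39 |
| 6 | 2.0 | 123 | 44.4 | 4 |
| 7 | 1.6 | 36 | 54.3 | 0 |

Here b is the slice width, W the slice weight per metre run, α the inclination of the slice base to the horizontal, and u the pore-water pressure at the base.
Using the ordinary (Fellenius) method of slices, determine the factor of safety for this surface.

FS = 0.79

Ordinary method of slices: FS = Σ[c'·Δl_i + (W_i cosα_i − u_i·Δl_i)·tanφ'] / Σ W_i sinα_i, with Δl_i = b_i / cosα_i.
Slice 1: Δl = 3.1/cos(-2.9°) = 3.104 m; N'_1 = 107·cos(-2.9°) − 16·3.104 = 57.2; c'Δl = 6.52; W sinα = -5.4
Slice 2: Δl = 1.6/cos5.5° = 1.607 m; N'_2 = 130·cos5.5° − 29·1.607 = 82.8; c'Δl = 3.38; W sinα = 12.5
Slice 3: Δl = 2.4/cos12.8° = 2.461 m; N'_3 = 278·cos12.8° − 53·2.461 = 140.6; c'Δl = 5.17; W sinα = 61.6
Slice 4: Δl = 2.3/cos21.7° = 2.475 m; N'_4 = 287·cos21.7° − 37·2.475 = 175.1; c'Δl = 5.20; W sinα = 106.1
Slice 5: Δl = 3.1/cos32.6° = 3.680 m; N'_5 = 307·cos32.6° − 39·3.680 = 115.1; c'Δl = 7.73; W sinα = 165.4
Slice 6: Δl = 2.0/cos44.4° = 2.799 m; N'_6 = 123·cos44.4° − 4·2.799 = 76.7; c'Δl = 5.88; W sinα = 86.1
Slice 7: Δl = 1.6/cos54.3° = 2.742 m; N'_7 = 36·cos54.3° − 0·2.742 = 21.0; c'Δl = 5.76; W sinα = 29.2
Σc'Δl = 39.6 kN/m; ΣN' = 668.5 kN/m; ΣW sinα = 455.5 kN/m
Resisting = 39.6 + 668.5·tan25.6° = 39.6 + 320.3 = 359.9 kN/m
FS = 359.9 / 455.5 = 0.790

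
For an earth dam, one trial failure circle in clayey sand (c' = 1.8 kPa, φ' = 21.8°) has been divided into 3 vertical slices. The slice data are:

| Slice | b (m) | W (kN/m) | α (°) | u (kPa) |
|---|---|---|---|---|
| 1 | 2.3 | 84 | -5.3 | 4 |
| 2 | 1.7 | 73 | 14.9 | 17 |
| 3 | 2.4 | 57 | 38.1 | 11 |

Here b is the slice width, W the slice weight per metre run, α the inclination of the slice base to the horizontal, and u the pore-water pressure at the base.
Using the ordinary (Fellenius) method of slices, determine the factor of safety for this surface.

FS = 1.37

Ordinary method of slices: FS = Σ[c'·Δl_i + (W_i cosα_i − u_i·Δl_i)·tanφ'] / Σ W_i sinα_i, with Δl_i = b_i / cosα_i.
Slice 1: Δl = 2.3/cos(-5.3°) = 2.310 m; N'_1 = 84·cos(-5.3°) − 4·2.310 = 74.4; c'Δl = 4.16; W sinα = -7.8
Slice 2: Δl = 1.7/cos14.9° = 1.759 m; N'_2 = 73·cos14.9° − 17·1.759 = 40.6; c'Δl = 3.17; W sinα = 18.8
Slice 3: Δl = 2.4/cos38.1° = 3.050 m; N'_3 = 57·cos38.1° − 11·3.050 = 11.3; c'Δl = 5.49; W sinα = 35.2
Σc'Δl = 12.8 kN/m; ΣN' = 126.3 kN/m; ΣW sinα = 46.2 kN/m
Resisting = 12.8 + 126.3·tan21.8° = 12.8 + 50.5 = 63.3 kN/m
FS = 63.3 / 46.2 = 1.372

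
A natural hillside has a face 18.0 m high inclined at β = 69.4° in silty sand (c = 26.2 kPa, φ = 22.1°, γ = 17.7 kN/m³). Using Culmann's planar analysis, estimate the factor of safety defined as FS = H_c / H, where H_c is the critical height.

FS = 0.89

H_c = (4c/γ) · sinβ cosφ / [1 − cos(β − φ)]
    = (4·26.2/17.7) · sin69.4°·cos22.1° / [1 − cos47.3°]
    = 5.921 · 0.8673 / 0.3218 = 15.96 m
FS = H_c / H = 15.96 / 18.0 = 0.886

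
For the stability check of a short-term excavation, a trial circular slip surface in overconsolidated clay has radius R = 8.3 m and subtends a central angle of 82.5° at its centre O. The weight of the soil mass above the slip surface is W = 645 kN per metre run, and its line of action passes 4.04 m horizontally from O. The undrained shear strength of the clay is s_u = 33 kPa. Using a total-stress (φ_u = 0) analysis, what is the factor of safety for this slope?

FS = 1.26

Taking moments about the centre O, the resisting moment is provided by the undrained shear strength acting along the arc:
Arc length L_a = R·θ = 8.3·(82.5°·π/180) = 8.3·1.4399 = 11.95 m
M_R = s_u·L_a·R = 33·11.95·8.3 = 3273.4 kN·m/m
M_D = W·d = 645·4.04 = 2605.8 kN·m/m
FS = M_R / M_D = 3273.4 / 2605.8 = 1.256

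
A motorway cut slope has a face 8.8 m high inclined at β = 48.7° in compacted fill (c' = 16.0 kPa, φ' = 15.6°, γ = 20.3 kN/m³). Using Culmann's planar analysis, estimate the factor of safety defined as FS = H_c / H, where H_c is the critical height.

H_c = (4c'/γ) · sinβ cosφ' / [1 − cos(β − φ')]
    = (4·16.0/20.3) · sin48.7°·cos15.6° / [1 − cos33.1°]
    = 3.153 · 0.7236 / 0.1623 = 14.06 m
FS = H_c / H = 14.06 / 8.8 = 1.597

FS = 1.60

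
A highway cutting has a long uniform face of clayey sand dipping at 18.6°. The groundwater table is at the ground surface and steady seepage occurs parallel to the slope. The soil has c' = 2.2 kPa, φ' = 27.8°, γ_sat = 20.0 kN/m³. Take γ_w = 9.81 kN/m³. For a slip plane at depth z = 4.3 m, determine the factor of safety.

With seepage parallel to the slope and the water table at the surface, the effective normal stress on the slip plane uses the buoyant unit weight γ' = γ_sat − γ_w while the driving shear stress uses γ_sat:
FS = [c' + γ' z cos²β tanφ'] / [γ_sat z sinβ cosβ]
γ' = 20.0 − 9.81 = 10.19 kN/m³
Numerator = 2.2 + 10.19·4.3·cos²18.6°·tan27.8° = 2.2 + 10.19·4.3·0.8983·0.5272 = 22.952 kPa
Denominator = 20.0·4.3·sin18.6°·cos18.6° = 20.0·4.3·0.3190·0.9478 = 25.998 kPa
FS = 22.952 / 25.998 = 0.883

FS = 0.88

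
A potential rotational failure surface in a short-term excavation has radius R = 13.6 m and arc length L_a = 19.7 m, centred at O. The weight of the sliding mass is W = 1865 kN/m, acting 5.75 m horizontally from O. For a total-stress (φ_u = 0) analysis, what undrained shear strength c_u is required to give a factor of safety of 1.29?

c_u = 51.6 kPa

FS = c_u·L_a·R / (W·d), so c_u = FS·W·d / (L_a·R).
c_u = 1.29·1865·5.75 / (19.70·13.6) = 13833.6 / 267.92 = 51.63 kPa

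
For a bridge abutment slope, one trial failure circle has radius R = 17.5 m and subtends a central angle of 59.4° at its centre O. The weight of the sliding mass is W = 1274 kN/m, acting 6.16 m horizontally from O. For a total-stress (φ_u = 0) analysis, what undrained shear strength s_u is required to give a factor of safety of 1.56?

FS = s_u·L_a·R / (W·d), so s_u = FS·W·d / (L_a·R).
Arc length L_a = R·θ = 17.5·(59.4°·π/180) = 17.5·1.0367 = 18.14 m
s_u = 1.56·1274·6.16 / (18.14·17.5) = 12242.6 / 317.50 = 38.56 kPa

s_u = 38.6 kPa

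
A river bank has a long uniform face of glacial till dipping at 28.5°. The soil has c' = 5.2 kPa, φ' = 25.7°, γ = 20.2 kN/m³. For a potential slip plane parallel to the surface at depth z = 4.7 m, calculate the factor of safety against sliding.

For an infinite slope with a slip plane parallel to the surface (no pore pressure): FS = [c' + γz cos²β tanφ'] / [γz sinβ cosβ].
γz = 20.2·4.7 = 94.94 kN/m²
Numerator = 5.2 + 94.94·cos²28.5°·tan25.7° = 5.2 + 94.94·0.7723·0.4813 = 40.488 kPa
Denominator = 94.94·sin28.5°·cos28.5° = 94.94·0.4772·0.8788 = 39.812 kPa
FS = 40.488 / 39.812 = 1.017

FS = 1.02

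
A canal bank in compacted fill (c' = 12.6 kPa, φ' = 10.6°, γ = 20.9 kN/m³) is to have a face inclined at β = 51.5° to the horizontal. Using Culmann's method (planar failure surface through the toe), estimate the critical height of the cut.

Culmann's analysis gives the critical failure plane at α_cr = (β + φ')/2 = (51.5 + 10.6)/2 = 31.1°, and the critical height
H_c = (4c'/γ) · sinβ cosφ' / [1 − cos(β − φ')]
    = (4·12.6/20.9) · sin51.5°·cos10.6° / [1 − cos(40.9°)]
    = 2.411 · 0.7826·0.9829 / [1 − 0.7559]
    = 2.411 · 0.7693 / 0.2441
    = 7.60 m

H_c = 7.60 m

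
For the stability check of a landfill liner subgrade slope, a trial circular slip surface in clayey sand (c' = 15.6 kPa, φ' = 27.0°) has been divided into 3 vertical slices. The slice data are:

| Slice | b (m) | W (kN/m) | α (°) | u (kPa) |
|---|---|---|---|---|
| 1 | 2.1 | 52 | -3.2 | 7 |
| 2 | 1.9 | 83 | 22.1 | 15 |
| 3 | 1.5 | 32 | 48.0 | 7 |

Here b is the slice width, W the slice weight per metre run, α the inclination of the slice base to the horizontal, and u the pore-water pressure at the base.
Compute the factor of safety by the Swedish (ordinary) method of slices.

Ordinary method of slices: FS = Σ[c'·Δl_i + (W_i cosα_i − u_i·Δl_i)·tanφ'] / Σ W_i sinα_i, with Δl_i = b_i / cosα_i.
Slice 1: Δl = 2.1/cos(-3.2°) = 2.103 m; N'_1 = 52·cos(-3.2°) − 7·2.103 = 37.2; c'Δl = 32.81; W sinα = -2.9
Slice 2: Δl = 1.9/cos22.1° = 2.051 m; N'_2 = 83·cos22.1° − 15·2.051 = 46.1; c'Δl = 31.99; W sinα = 31.2
Slice 3: Δl = 1.5/cos48.0° = 2.242 m; N'_3 = 32·cos48.0° − 7·2.242 = 5.7; c'Δl = 34.97; W sinα = 23.8
Σc'Δl = 99.8 kN/m; ΣN' = 89.1 kN/m; ΣW sinα = 52.1 kN/m
Resisting = 99.8 + 89.1·tan27.0° = 99.8 + 45.4 = 145.1 kN/m
FS = 145.1 / 52.1 = 2.786

FS = 2.79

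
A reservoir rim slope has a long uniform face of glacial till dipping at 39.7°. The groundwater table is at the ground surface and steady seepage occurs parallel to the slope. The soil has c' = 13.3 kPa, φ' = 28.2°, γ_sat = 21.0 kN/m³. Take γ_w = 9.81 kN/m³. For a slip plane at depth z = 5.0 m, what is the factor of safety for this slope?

With seepage parallel to the slope and the water table at the surface, the effective normal stress on the slip plane uses the buoyant unit weight γ' = γ_sat − γ_w while the driving shear stress uses γ_sat:
FS = [c' + γ' z cos²β tanφ'] / [γ_sat z sinβ cosβ]
γ' = 21.0 − 9.81 = 11.19 kN/m³
Numerator = 13.3 + 11.19·5.0·cos²39.7°·tan28.2° = 13.3 + 11.19·5.0·0.5920·0.5362 = 31.059 kPa
Denominator = 21.0·5.0·sin39.7°·cos39.7° = 21.0·5.0·0.6388·0.7694 = 51.604 kPa
FS = 31.059 / 51.604 = 0.602

FS = 0.60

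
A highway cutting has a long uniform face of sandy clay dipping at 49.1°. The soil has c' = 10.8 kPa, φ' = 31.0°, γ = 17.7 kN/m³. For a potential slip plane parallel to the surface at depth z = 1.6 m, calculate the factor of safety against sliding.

For an infinite slope with a slip plane parallel to the surface (no pore pressure): FS = [c' + γz cos²β tanφ'] / [γz sinβ cosβ].
γz = 17.7·1.6 = 28.32 kN/m²
Numerator = 10.8 + 28.32·cos²49.1°·tan31.0° = 10.8 + 28.32·0.4287·0.6009 = 18.095 kPa
Denominator = 28.32·sin49.1°·cos49.1° = 28.32·0.7559·0.6547 = 14.015 kPa
FS = 18.095 / 14.015 = 1.291

FS = 1.29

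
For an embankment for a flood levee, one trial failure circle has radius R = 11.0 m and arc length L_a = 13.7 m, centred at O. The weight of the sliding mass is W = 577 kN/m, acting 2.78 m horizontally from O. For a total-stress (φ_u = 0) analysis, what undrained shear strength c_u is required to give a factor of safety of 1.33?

c_u = 14.2 kPa

FS = c_u·L_a·R / (W·d), so c_u = FS·W·d / (L_a·R).
c_u = 1.33·577·2.78 / (13.70·11.0) = 2133.4 / 150.70 = 14.16 kPa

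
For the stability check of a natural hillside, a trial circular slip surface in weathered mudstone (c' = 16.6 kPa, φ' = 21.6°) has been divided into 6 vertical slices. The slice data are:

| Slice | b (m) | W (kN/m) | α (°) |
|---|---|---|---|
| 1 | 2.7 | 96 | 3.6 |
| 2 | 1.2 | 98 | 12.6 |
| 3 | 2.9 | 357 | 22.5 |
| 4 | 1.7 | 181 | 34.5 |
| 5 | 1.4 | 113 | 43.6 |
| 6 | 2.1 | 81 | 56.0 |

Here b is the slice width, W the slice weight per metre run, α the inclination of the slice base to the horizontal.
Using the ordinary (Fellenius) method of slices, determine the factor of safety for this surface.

Ordinary method of slices: FS = Σ[c'·Δl_i + (W_i cosα_i)·tanφ'] / Σ W_i sinα_i, with Δl_i = b_i / cosα_i.
Slice 1: Δl = 2.7/cos3.6° = 2.705 m; N'_1 = 96·cos3.6° = 95.8; c'Δl = 44.91; W sinα = 6.0
Slice 2: Δl = 1.2/cos12.6° = 1.230 m; N'_2 = 98·cos12.6° = 95.6; c'Δl = 20.41; W sinα = 21.4
Slice 3: Δl = 2.9/cos22.5° = 3.139 m; N'_3 = 357·cos22.5° = 329.8; c'Δl = 52.11; W sinα = 136.6
Slice 4: Δl = 1.7/cos34.5° = 2.063 m; N'_4 = 181·cos34.5° = 149.2; c'Δl = 34.24; W sinα = 102.5
Slice 5: Δl = 1.4/cos43.6° = 1.933 m; N'_5 = 113·cos43.6° = 81.8; c'Δl = 32.09; W sinα = 77.9
Slice 6: Δl = 2.1/cos56.0° = 3.755 m; N'_6 = 81·cos56.0° = 45.3; c'Δl = 62.34; W sinα = 67.2
Σc'Δl = 246.1 kN/m; ΣN' = 797.6 kN/m; ΣW sinα = 411.6 kN/m
Resisting = 246.1 + 797.6·tan21.6° = 246.1 + 315.8 = 561.9 kN/m
FS = 561.9 / 411.6 = 1.365

FS = 1.37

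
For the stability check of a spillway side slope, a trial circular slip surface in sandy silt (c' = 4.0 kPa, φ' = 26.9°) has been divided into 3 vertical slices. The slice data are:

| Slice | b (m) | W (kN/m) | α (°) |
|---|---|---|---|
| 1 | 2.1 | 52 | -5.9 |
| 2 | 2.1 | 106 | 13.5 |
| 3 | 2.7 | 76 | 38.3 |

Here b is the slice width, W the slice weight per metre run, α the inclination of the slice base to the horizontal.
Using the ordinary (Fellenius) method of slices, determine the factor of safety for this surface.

FS = 2.10

Ordinary method of slices: FS = Σ[c'·Δl_i + (W_i cosα_i)·tanφ'] / Σ W_i sinα_i, with Δl_i = b_i / cosα_i.
Slice 1: Δl = 2.1/cos(-5.9°) = 2.111 m; N'_1 = 52·cos(-5.9°) = 51.7; c'Δl = 8.44; W sinα = -5.3
Slice 2: Δl = 2.1/cos13.5° = 2.160 m; N'_2 = 106·cos13.5° = 103.1; c'Δl = 8.64; W sinα = 24.7
Slice 3: Δl = 2.7/cos38.3° = 3.440 m; N'_3 = 76·cos38.3° = 59.6; c'Δl = 13.76; W sinα = 47.1
Σc'Δl = 30.8 kN/m; ΣN' = 214.4 kN/m; ΣW sinα = 66.5 kN/m
Resisting = 30.8 + 214.4·tan26.9° = 30.8 + 108.8 = 139.6 kN/m
FS = 139.6 / 66.5 = 2.100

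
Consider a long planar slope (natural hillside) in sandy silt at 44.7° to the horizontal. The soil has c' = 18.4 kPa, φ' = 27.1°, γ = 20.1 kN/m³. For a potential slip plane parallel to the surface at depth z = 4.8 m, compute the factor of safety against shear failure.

FS = 0.90

For an infinite slope with a slip plane parallel to the surface (no pore pressure): FS = [c' + γz cos²β tanφ'] / [γz sinβ cosβ].
γz = 20.1·4.8 = 96.48 kN/m²
Numerator = 18.4 + 96.48·cos²44.7°·tan27.1° = 18.4 + 96.48·0.5052·0.5117 = 43.344 kPa
Denominator = 96.48·sin44.7°·cos44.7° = 96.48·0.7034·0.7108 = 48.237 kPa
FS = 43.344 / 48.237 = 0.899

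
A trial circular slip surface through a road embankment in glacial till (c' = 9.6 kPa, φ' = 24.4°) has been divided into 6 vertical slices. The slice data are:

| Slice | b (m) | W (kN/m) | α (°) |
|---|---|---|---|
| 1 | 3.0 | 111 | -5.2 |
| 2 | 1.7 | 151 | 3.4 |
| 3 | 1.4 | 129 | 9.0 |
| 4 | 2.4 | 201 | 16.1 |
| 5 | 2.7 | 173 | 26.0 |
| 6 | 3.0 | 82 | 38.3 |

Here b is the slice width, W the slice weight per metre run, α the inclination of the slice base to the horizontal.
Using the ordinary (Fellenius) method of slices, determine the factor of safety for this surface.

FS = 2.54

Ordinary method of slices: FS = Σ[c'·Δl_i + (W_i cosα_i)·tanφ'] / Σ W_i sinα_i, with Δl_i = b_i / cosα_i.
Slice 1: Δl = 3.0/cos(-5.2°) = 3.012 m; N'_1 = 111·cos(-5.2°) = 110.5; c'Δl = 28.92; W sinα = -10.1
Slice 2: Δl = 1.7/cos3.4° = 1.703 m; N'_2 = 151·cos3.4° = 150.7; c'Δl = 16.35; W sinα = 9.0
Slice 3: Δl = 1.4/cos9.0° = 1.417 m; N'_3 = 129·cos9.0° = 127.4; c'Δl = 13.61; W sinα = 20.2
Slice 4: Δl = 2.4/cos16.1° = 2.498 m; N'_4 = 201·cos16.1° = 193.1; c'Δl = 23.98; W sinα = 55.7
Slice 5: Δl = 2.7/cos26.0° = 3.004 m; N'_5 = 173·cos26.0° = 155.5; c'Δl = 28.84; W sinα = 75.8
Slice 6: Δl = 3.0/cos38.3° = 3.823 m; N'_6 = 82·cos38.3° = 64.4; c'Δl = 36.70; W sinα = 50.8
Σc'Δl = 148.4 kN/m; ΣN' = 801.6 kN/m; ΣW sinα = 201.5 kN/m
Resisting = 148.4 + 801.6·tan24.4° = 148.4 + 363.6 = 512.0 kN/m
FS = 512.0 / 201.5 = 2.541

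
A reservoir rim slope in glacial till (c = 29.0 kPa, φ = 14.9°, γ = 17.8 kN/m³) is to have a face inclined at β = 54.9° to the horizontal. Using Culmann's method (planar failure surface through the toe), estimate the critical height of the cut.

Culmann's analysis gives the critical failure plane at α_cr = (β + φ)/2 = (54.9 + 14.9)/2 = 34.9°, and the critical height
H_c = (4c/γ) · sinβ cosφ / [1 − cos(β − φ)]
    = (4·29.0/17.8) · sin54.9°·cos14.9° / [1 − cos(40.0°)]
    = 6.517 · 0.8181·0.9664 / [1 − 0.7660]
    = 6.517 · 0.7906 / 0.2340
    = 22.02 m

H_c = 22.02 m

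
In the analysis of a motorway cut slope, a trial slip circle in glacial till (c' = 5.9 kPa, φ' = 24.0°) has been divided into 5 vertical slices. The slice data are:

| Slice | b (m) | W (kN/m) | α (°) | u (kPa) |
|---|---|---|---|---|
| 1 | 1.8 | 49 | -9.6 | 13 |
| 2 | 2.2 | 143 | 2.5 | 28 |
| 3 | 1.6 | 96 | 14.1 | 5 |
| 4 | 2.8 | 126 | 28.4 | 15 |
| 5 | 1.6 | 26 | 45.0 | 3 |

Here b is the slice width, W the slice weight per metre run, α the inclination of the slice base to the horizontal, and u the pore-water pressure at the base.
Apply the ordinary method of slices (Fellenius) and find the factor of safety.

Ordinary method of slices: FS = Σ[c'·Δl_i + (W_i cosα_i − u_i·Δl_i)·tanφ'] / Σ W_i sinα_i, with Δl_i = b_i / cosα_i.
Slice 1: Δl = 1.8/cos(-9.6°) = 1.826 m; N'_1 = 49·cos(-9.6°) − 13·1.826 = 24.6; c'Δl = 10.77; W sinα = -8.2
Slice 2: Δl = 2.2/cos2.5° = 2.202 m; N'_2 = 143·cos2.5° − 28·2.202 = 81.2; c'Δl = 12.99; W sinα = 6.2
Slice 3: Δl = 1.6/cos14.1° = 1.650 m; N'_3 = 96·cos14.1° − 5·1.650 = 84.9; c'Δl = 9.73; W sinα = 23.4
Slice 4: Δl = 2.8/cos28.4° = 3.183 m; N'_4 = 126·cos28.4° − 15·3.183 = 63.1; c'Δl = 18.78; W sinα = 59.9
Slice 5: Δl = 1.6/cos45.0° = 2.263 m; N'_5 = 26·cos45.0° − 3·2.263 = 11.6; c'Δl = 13.35; W sinα = 18.4
Σc'Δl = 65.6 kN/m; ΣN' = 265.3 kN/m; ΣW sinα = 99.8 kN/m
Resisting = 65.6 + 265.3·tan24.0° = 65.6 + 118.1 = 183.8 kN/m
FS = 183.8 / 99.8 = 1.842

FS = 1.84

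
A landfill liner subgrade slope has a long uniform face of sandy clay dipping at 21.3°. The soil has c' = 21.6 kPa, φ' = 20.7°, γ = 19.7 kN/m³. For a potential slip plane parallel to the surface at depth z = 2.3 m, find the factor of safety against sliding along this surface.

For an infinite slope with a slip plane parallel to the surface (no pore pressure): FS = [c' + γz cos²β tanφ'] / [γz sinβ cosβ].
γz = 19.7·2.3 = 45.31 kN/m²
Numerator = 21.6 + 45.31·cos²21.3°·tan20.7° = 21.6 + 45.31·0.8680·0.3779 = 36.462 kPa
Denominator = 45.31·sin21.3°·cos21.3° = 45.31·0.3633·0.9317 = 15.335 kPa
FS = 36.462 / 15.335 = 2.378

FS = 2.38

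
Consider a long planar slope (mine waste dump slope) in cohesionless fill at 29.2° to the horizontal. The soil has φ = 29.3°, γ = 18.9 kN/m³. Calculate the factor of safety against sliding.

FS = 1.00

For a dry cohesionless infinite slope the factor of safety is FS = tanφ / tanβ.
FS = tan29.3° / tan29.2° = 0.5612 / 0.5589 = 1.004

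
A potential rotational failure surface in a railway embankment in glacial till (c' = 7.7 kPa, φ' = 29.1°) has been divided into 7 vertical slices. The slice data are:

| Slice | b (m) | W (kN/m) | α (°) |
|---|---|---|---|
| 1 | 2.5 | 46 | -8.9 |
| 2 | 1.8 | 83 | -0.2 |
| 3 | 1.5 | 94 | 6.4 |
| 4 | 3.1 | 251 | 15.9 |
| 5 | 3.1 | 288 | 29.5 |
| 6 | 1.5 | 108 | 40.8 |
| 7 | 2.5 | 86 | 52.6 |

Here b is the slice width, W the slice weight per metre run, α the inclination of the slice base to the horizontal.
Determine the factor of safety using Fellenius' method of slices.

Ordinary method of slices: FS = Σ[c'·Δl_i + (W_i cosα_i)·tanφ'] / Σ W_i sinα_i, with Δl_i = b_i / cosα_i.
Slice 1: Δl = 2.5/cos(-8.9°) = 2.530 m; N'_1 = 46·cos(-8.9°) = 45.4; c'Δl = 19.48; W sinα = -7.1
Slice 2: Δl = 1.8/cos(-0.2°) = 1.800 m; N'_2 = 83·cos(-0.2°) = 83.0; c'Δl = 13.86; W sinα = -0.3
Slice 3: Δl = 1.5/cos6.4° = 1.509 m; N'_3 = 94·cos6.4° = 93.4; c'Δl = 11.62; W sinα = 10.5
Slice 4: Δl = 3.1/cos15.9° = 3.223 m; N'_4 = 251·cos15.9° = 241.4; c'Δl = 24.82; W sinα = 68.8
Slice 5: Δl = 3.1/cos29.5° = 3.562 m; N'_5 = 288·cos29.5° = 250.7; c'Δl = 27.43; W sinα = 141.8
Slice 6: Δl = 1.5/cos40.8° = 1.982 m; N'_6 = 108·cos40.8° = 81.8; c'Δl = 15.26; W sinα = 70.6
Slice 7: Δl = 2.5/cos52.6° = 4.116 m; N'_7 = 86·cos52.6° = 52.2; c'Δl = 31.69; W sinα = 68.3
Σc'Δl = 144.2 kN/m; ΣN' = 847.9 kN/m; ΣW sinα = 352.5 kN/m
Resisting = 144.2 + 847.9·tan29.1° = 144.2 + 471.9 = 616.1 kN/m
FS = 616.1 / 352.5 = 1.748

FS = 1.75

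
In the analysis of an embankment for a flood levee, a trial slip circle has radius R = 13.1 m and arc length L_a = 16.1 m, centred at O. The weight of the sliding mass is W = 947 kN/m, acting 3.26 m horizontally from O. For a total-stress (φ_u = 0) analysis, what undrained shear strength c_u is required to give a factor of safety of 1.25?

FS = c_u·L_a·R / (W·d), so c_u = FS·W·d / (L_a·R).
c_u = 1.25·947·3.26 / (16.10·13.1) = 3859.0 / 210.91 = 18.30 kPa

c_u = 18.3 kPa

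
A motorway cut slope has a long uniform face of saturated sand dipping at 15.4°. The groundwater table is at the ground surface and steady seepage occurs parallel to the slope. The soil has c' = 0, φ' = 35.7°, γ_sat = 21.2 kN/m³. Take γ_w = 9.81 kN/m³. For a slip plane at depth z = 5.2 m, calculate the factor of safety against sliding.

With seepage parallel to the slope and the water table at the surface, the effective normal stress on the slip plane uses the buoyant unit weight γ' = γ_sat − γ_w while the driving shear stress uses γ_sat:
FS = [c' + γ' z cos²β tanφ'] / [γ_sat z sinβ cosβ]
(For c' = 0 this reduces to FS = (γ'/γ_sat)·tanφ'/tanβ.)
γ' = 21.2 − 9.81 = 11.39 kN/m³
Numerator = 0.0 + 11.39·5.2·cos²15.4°·tan35.7° = 0.0 + 11.39·5.2·0.9295·0.7186 = 39.558 kPa
Denominator = 21.2·5.2·sin15.4°·cos15.4° = 21.2·5.2·0.2656·0.9641 = 28.224 kPa
FS = 39.558 / 28.224 = 1.402

FS = 1.40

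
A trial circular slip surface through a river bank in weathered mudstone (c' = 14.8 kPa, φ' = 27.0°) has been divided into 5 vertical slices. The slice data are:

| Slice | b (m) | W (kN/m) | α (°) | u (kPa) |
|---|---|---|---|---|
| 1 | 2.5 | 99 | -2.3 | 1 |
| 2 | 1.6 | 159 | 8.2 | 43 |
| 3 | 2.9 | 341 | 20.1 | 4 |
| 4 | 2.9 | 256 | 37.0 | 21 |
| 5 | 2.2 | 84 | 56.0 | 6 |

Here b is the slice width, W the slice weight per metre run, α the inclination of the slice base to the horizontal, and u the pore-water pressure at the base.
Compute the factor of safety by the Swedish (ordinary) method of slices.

Ordinary method of slices: FS = Σ[c'·Δl_i + (W_i cosα_i − u_i·Δl_i)·tanφ'] / Σ W_i sinα_i, with Δl_i = b_i / cosα_i.
Slice 1: Δl = 2.5/cos(-2.3°) = 2.502 m; N'_1 = 99·cos(-2.3°) − 1·2.502 = 96.4; c'Δl = 37.03; W sinα = -4.0
Slice 2: Δl = 1.6/cos8.2° = 1.617 m; N'_2 = 159·cos8.2° − 43·1.617 = 87.9; c'Δl = 23.92; W sinα = 22.7
Slice 3: Δl = 2.9/cos20.1° = 3.088 m; N'_3 = 341·cos20.1° − 4·3.088 = 307.9; c'Δl = 45.70; W sinα = 117.2
Slice 4: Δl = 2.9/cos37.0° = 3.631 m; N'_4 = 256·cos37.0° − 21·3.631 = 128.2; c'Δl = 53.74; W sinα = 154.1
Slice 5: Δl = 2.2/cos56.0° = 3.934 m; N'_5 = 84·cos56.0° − 6·3.934 = 23.4; c'Δl = 58.23; W sinα = 69.6
Σc'Δl = 218.6 kN/m; ΣN' = 643.7 kN/m; ΣW sinα = 359.6 kN/m
Resisting = 218.6 + 643.7·tan27.0° = 218.6 + 328.0 = 546.6 kN/m
FS = 546.6 / 359.6 = 1.520

FS = 1.52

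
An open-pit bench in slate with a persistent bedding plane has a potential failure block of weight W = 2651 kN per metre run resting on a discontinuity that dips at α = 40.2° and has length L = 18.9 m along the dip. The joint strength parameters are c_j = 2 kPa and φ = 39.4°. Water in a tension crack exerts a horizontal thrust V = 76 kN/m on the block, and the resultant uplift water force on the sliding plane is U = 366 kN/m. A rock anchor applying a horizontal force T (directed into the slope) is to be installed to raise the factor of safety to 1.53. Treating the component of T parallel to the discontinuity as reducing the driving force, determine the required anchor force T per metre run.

T = 793 kN/m

Resolving forces along and normal to the sliding plane, with the horizontal anchor force T adding T·sinα to the effective normal force and T·cosα acting up the plane against the driving force:
FS = [c_jL + (W cosα − U − V sinα + T sinα) tanφ] / [W sinα + V cosα − T cosα]
Without the anchor: N' = 1609.8 kN/m, driving T_d = 1769.2 kN/m, resisting R = 2·18.9 + 1609.8·tan39.4° = 1360.1 kN/m, FS = 0.77.
Setting FS = 1.53 and solving for T:
1.53·(1769.2 − T cos40.2°) = 1360.1 + T sin40.2°·tan39.4°
T·(sin40.2°·tan39.4° + 1.53·cos40.2°) = 1.53·1769.2 − 1360.1
T·(0.6455·0.8214 + 1.53·0.7638) = 2706.8 − 1360.1 = 1346.7
T·1.6988 = 1346.7
T = 792.8 kN/m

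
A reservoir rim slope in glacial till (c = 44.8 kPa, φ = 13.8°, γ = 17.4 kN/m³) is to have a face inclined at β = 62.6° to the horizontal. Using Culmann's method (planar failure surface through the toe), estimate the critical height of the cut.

H_c = 26.02 m

Culmann's analysis gives the critical failure plane at α_cr = (β + φ)/2 = (62.6 + 13.8)/2 = 38.2°, and the critical height
H_c = (4c/γ) · sinβ cosφ / [1 − cos(β − φ)]
    = (4·44.8/17.4) · sin62.6°·cos13.8° / [1 − cos(48.8°)]
    = 10.299 · 0.8878·0.9711 / [1 − 0.6587]
    = 10.299 · 0.8622 / 0.3413
    = 26.02 m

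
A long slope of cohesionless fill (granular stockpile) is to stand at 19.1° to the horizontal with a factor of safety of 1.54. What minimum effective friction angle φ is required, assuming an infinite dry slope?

FS = tanφ/tanβ ⇒ tanφ = FS · tanβ = 1.54 · tan19.1° = 0.5333
φ = arctan(0.5333) = 28.07°

φ = 28.1°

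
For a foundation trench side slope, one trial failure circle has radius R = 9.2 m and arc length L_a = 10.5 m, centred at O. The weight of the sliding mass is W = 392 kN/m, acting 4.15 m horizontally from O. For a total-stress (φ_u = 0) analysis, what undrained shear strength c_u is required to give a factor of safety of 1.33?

c_u = 22.4 kPa

FS = c_u·L_a·R / (W·d), so c_u = FS·W·d / (L_a·R).
c_u = 1.33·392·4.15 / (10.50·9.2) = 2163.6 / 96.60 = 22.40 kPa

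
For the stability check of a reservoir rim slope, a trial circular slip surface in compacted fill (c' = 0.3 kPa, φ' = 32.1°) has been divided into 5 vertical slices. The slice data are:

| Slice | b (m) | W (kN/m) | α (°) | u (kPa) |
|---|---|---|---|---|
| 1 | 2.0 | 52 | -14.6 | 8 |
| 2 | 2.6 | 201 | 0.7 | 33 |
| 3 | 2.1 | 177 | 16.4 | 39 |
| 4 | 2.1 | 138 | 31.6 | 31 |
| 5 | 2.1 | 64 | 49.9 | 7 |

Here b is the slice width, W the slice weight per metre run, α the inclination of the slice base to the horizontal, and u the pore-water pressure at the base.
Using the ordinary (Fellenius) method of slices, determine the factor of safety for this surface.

FS = 1.17

Ordinary method of slices: FS = Σ[c'·Δl_i + (W_i cosα_i − u_i·Δl_i)·tanφ'] / Σ W_i sinα_i, with Δl_i = b_i / cosα_i.
Slice 1: Δl = 2.0/cos(-14.6°) = 2.067 m; N'_1 = 52·cos(-14.6°) − 8·2.067 = 33.8; c'Δl = 0.62; W sinα = -13.1
Slice 2: Δl = 2.6/cos0.7° = 2.600 m; N'_2 = 201·cos0.7° − 33·2.600 = 115.2; c'Δl = 0.78; W sinα = 2.5
Slice 3: Δl = 2.1/cos16.4° = 2.189 m; N'_3 = 177·cos16.4° − 39·2.189 = 84.4; c'Δl = 0.66; W sinα = 50.0
Slice 4: Δl = 2.1/cos31.6° = 2.466 m; N'_4 = 138·cos31.6° − 31·2.466 = 41.1; c'Δl = 0.74; W sinα = 72.3
Slice 5: Δl = 2.1/cos49.9° = 3.260 m; N'_5 = 64·cos49.9° − 7·3.260 = 18.4; c'Δl = 0.98; W sinα = 49.0
Σc'Δl = 3.8 kN/m; ΣN' = 292.9 kN/m; ΣW sinα = 160.6 kN/m
Resisting = 3.8 + 292.9·tan32.1° = 3.8 + 183.7 = 187.5 kN/m
FS = 187.5 / 160.6 = 1.168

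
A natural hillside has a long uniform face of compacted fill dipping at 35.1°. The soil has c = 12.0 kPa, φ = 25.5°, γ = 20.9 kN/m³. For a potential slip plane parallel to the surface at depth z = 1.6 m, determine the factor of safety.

FS = 1.44

For an infinite slope with a slip plane parallel to the surface (no pore pressure): FS = [c + γz cos²β tanφ] / [γz sinβ cosβ].
γz = 20.9·1.6 = 33.44 kN/m²
Numerator = 12.0 + 33.44·cos²35.1°·tan25.5° = 12.0 + 33.44·0.6694·0.4770 = 22.676 kPa
Denominator = 33.44·sin35.1°·cos35.1° = 33.44·0.5750·0.8181 = 15.732 kPa
FS = 22.676 / 15.732 = 1.441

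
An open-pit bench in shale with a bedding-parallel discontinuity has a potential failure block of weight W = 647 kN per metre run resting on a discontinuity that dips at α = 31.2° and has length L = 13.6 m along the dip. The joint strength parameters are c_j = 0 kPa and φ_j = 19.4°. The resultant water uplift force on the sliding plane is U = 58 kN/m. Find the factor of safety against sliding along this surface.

Resolving the block weight along and normal to the plane and applying the Mohr–Coulomb strength on the joint:
N' = W cosα − U = 647·cos31.2° − 58 = 495.4 kN/m
Driving force T = W sinα = 647·sin31.2° = 335.2 kN/m
Resisting force R = c_j·L + N'·tanφ_j = 0·13.6 + 495.4·tan19.4° = 0.0 + 174.5 = 174.5 kN/m
FS = R / T = 174.5 / 335.2 = 0.521

FS = 0.52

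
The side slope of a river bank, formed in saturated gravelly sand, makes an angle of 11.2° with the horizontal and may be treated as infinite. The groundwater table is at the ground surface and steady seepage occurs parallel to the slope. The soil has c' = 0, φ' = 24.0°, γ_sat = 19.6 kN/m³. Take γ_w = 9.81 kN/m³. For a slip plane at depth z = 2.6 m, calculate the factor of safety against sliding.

With seepage parallel to the slope and the water table at the surface, the effective normal stress on the slip plane uses the buoyant unit weight γ' = γ_sat − γ_w while the driving shear stress uses γ_sat:
FS = [c' + γ' z cos²β tanφ'] / [γ_sat z sinβ cosβ]
(For c' = 0 this reduces to FS = (γ'/γ_sat)·tanφ'/tanβ.)
γ' = 19.6 − 9.81 = 9.79 kN/m³
Numerator = 0.0 + 9.79·2.6·cos²11.2°·tan24.0° = 0.0 + 9.79·2.6·0.9623·0.4452 = 10.905 kPa
Denominator = 19.6·2.6·sin11.2°·cos11.2° = 19.6·2.6·0.1942·0.9810 = 9.710 kPa
FS = 10.905 / 9.710 = 1.123

FS = 1.12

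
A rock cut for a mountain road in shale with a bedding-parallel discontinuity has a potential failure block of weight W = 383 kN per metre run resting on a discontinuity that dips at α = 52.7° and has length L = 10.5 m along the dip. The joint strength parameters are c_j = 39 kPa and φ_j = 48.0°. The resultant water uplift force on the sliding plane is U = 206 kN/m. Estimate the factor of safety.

Resolving the block weight along and normal to the plane and applying the Mohr–Coulomb strength on the joint:
N' = W cosα − U = 383·cos52.7° − 206 = 26.1 kN/m
Driving force T = W sinα = 383·sin52.7° = 304.7 kN/m
Resisting force R = c_j·L + N'·tanφ_j = 39·10.5 + 26.1·tan48.0° = 409.5 + 29.0 = 438.5 kN/m
FS = R / T = 438.5 / 304.7 = 1.439

FS = 1.44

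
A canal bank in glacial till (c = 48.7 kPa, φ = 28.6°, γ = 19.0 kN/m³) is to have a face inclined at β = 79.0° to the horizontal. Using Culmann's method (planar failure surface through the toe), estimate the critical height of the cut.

Culmann's analysis gives the critical failure plane at α_cr = (β + φ)/2 = (79.0 + 28.6)/2 = 53.8°, and the critical height
H_c = (4c/γ) · sinβ cosφ / [1 − cos(β − φ)]
    = (4·48.7/19.0) · sin79.0°·cos28.6° / [1 − cos(50.4°)]
    = 10.253 · 0.9816·0.8780 / [1 − 0.6374]
    = 10.253 · 0.8619 / 0.3626
    = 24.37 m

H_c = 24.37 m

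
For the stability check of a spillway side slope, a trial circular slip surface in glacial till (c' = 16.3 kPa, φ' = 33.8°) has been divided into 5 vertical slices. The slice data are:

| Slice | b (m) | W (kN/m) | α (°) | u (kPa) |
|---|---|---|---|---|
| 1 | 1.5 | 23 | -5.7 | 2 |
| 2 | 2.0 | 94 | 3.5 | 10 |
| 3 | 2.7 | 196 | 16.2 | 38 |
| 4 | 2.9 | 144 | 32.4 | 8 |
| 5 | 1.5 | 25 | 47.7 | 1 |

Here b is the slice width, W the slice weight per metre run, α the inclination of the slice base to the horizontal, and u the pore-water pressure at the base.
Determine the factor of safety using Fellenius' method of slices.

FS = 2.51

Ordinary method of slices: FS = Σ[c'·Δl_i + (W_i cosα_i − u_i·Δl_i)·tanφ'] / Σ W_i sinα_i, with Δl_i = b_i / cosα_i.
Slice 1: Δl = 1.5/cos(-5.7°) = 1.507 m; N'_1 = 23·cos(-5.7°) − 2·1.507 = 19.9; c'Δl = 24.57; W sinα = -2.3
Slice 2: Δl = 2.0/cos3.5° = 2.004 m; N'_2 = 94·cos3.5° − 10·2.004 = 73.8; c'Δl = 32.66; W sinα = 5.7
Slice 3: Δl = 2.7/cos16.2° = 2.812 m; N'_3 = 196·cos16.2° − 38·2.812 = 81.4; c'Δl = 45.83; W sinα = 54.7
Slice 4: Δl = 2.9/cos32.4° = 3.435 m; N'_4 = 144·cos32.4° − 8·3.435 = 94.1; c'Δl = 55.99; W sinα = 77.2
Slice 5: Δl = 1.5/cos47.7° = 2.229 m; N'_5 = 25·cos47.7° − 1·2.229 = 14.6; c'Δl = 36.33; W sinα = 18.5
Σc'Δl = 195.4 kN/m; ΣN' = 283.7 kN/m; ΣW sinα = 153.8 kN/m
Resisting = 195.4 + 283.7·tan33.8° = 195.4 + 189.9 = 385.3 kN/m
FS = 385.3 / 153.8 = 2.506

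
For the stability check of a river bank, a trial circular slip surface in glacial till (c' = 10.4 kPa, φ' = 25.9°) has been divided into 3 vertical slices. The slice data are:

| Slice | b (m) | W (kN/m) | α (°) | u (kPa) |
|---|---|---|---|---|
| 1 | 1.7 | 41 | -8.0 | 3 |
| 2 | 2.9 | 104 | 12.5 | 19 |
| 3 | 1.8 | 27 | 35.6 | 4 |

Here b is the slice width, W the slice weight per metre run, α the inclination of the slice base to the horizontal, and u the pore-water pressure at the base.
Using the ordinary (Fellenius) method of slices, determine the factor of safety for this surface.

FS = 3.61

Ordinary method of slices: FS = Σ[c'·Δl_i + (W_i cosα_i − u_i·Δl_i)·tanφ'] / Σ W_i sinα_i, with Δl_i = b_i / cosα_i.
Slice 1: Δl = 1.7/cos(-8.0°) = 1.717 m; N'_1 = 41·cos(-8.0°) − 3·1.717 = 35.5; c'Δl = 17.85; W sinα = -5.7
Slice 2: Δl = 2.9/cos12.5° = 2.970 m; N'_2 = 104·cos12.5° − 19·2.970 = 45.1; c'Δl = 30.89; W sinα = 22.5
Slice 3: Δl = 1.8/cos35.6° = 2.214 m; N'_3 = 27·cos35.6° − 4·2.214 = 13.1; c'Δl = 23.02; W sinα = 15.7
Σc'Δl = 71.8 kN/m; ΣN' = 93.6 kN/m; ΣW sinα = 32.5 kN/m
Resisting = 71.8 + 93.6·tan25.9° = 71.8 + 45.5 = 117.2 kN/m
FS = 117.2 / 32.5 = 3.605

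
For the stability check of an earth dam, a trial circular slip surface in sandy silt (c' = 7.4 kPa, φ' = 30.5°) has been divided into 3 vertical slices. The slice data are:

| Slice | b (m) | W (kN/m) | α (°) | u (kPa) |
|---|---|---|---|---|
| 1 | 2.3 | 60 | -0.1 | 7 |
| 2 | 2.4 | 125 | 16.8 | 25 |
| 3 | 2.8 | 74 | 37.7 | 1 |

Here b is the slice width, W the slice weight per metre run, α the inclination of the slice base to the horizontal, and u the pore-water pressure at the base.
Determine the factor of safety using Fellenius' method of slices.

FS = 1.89

Ordinary method of slices: FS = Σ[c'·Δl_i + (W_i cosα_i − u_i·Δl_i)·tanφ'] / Σ W_i sinα_i, with Δl_i = b_i / cosα_i.
Slice 1: Δl = 2.3/cos(-0.1°) = 2.300 m; N'_1 = 60·cos(-0.1°) − 7·2.300 = 43.9; c'Δl = 17.02; W sinα = -0.1
Slice 2: Δl = 2.4/cos16.8° = 2.507 m; N'_2 = 125·cos16.8° − 25·2.507 = 57.0; c'Δl = 18.55; W sinα = 36.1
Slice 3: Δl = 2.8/cos37.7° = 3.539 m; N'_3 = 74·cos37.7° − 1·3.539 = 55.0; c'Δl = 26.19; W sinα = 45.3
Σc'Δl = 61.8 kN/m; ΣN' = 155.9 kN/m; ΣW sinα = 81.3 kN/m
Resisting = 61.8 + 155.9·tan30.5° = 61.8 + 91.8 = 153.6 kN/m
FS = 153.6 / 81.3 = 1.890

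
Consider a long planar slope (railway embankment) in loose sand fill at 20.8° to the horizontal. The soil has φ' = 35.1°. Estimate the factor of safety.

For a dry cohesionless infinite slope the factor of safety is FS = tanφ' / tanβ.
FS = tan35.1° / tan20.8° = 0.7028 / 0.3799 = 1.850

FS = 1.85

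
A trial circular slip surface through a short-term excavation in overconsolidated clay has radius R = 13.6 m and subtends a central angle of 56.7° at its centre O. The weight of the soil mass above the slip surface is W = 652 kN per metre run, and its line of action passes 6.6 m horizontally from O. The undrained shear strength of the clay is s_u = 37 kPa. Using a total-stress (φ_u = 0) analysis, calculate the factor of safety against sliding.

Taking moments about the centre O, the resisting moment is provided by the undrained shear strength acting along the arc:
Arc length L_a = R·θ = 13.6·(56.7°·π/180) = 13.6·0.9896 = 13.46 m
M_R = s_u·L_a·R = 37·13.46·13.6 = 6772.4 kN·m/m
M_D = W·d = 652·6.6 = 4303.2 kN·m/m
FS = M_R / M_D = 6772.4 / 4303.2 = 1.574

FS = 1.57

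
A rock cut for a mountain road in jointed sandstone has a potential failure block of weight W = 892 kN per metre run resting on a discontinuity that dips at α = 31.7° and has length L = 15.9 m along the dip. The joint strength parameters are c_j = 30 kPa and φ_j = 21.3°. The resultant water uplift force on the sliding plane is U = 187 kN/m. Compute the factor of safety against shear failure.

Resolving the block weight along and normal to the plane and applying the Mohr–Coulomb strength on the joint:
N' = W cosα − U = 892·cos31.7° − 187 = 571.9 kN/m
Driving force T = W sinα = 892·sin31.7° = 468.7 kN/m
Resisting force R = c_j·L + N'·tanφ_j = 30·15.9 + 571.9·tan21.3° = 477.0 + 223.0 = 700.0 kN/m
FS = R / T = 700.0 / 468.7 = 1.493

FS = 1.49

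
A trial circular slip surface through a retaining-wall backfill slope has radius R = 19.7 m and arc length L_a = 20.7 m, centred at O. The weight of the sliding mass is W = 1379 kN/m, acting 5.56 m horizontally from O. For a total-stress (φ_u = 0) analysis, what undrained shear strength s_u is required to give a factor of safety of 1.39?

s_u = 26.1 kPa

FS = s_u·L_a·R / (W·d), so s_u = FS·W·d / (L_a·R).
s_u = 1.39·1379·5.56 / (20.70·19.7) = 10657.5 / 407.79 = 26.13 kPa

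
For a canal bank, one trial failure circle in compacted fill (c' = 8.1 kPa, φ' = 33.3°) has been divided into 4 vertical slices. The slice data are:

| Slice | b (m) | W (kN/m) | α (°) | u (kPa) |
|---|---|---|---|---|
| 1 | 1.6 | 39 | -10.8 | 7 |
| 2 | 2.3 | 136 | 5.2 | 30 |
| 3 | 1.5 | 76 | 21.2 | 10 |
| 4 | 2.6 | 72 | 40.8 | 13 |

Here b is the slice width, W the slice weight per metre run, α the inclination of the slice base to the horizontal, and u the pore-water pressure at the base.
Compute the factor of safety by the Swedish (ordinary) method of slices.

Ordinary method of slices: FS = Σ[c'·Δl_i + (W_i cosα_i − u_i·Δl_i)·tanφ'] / Σ W_i sinα_i, with Δl_i = b_i / cosα_i.
Slice 1: Δl = 1.6/cos(-10.8°) = 1.629 m; N'_1 = 39·cos(-10.8°) − 7·1.629 = 26.9; c'Δl = 13.19; W sinα = -7.3
Slice 2: Δl = 2.3/cos5.2° = 2.310 m; N'_2 = 136·cos5.2° − 30·2.310 = 66.2; c'Δl = 18.71; W sinα = 12.3
Slice 3: Δl = 1.5/cos21.2° = 1.609 m; N'_3 = 76·cos21.2° − 10·1.609 = 54.8; c'Δl = 13.03; W sinα = 27.5
Slice 4: Δl = 2.6/cos40.8° = 3.435 m; N'_4 = 72·cos40.8° − 13·3.435 = 9.9; c'Δl = 27.82; W sinα = 47.0
Σc'Δl = 72.8 kN/m; ΣN' = 157.7 kN/m; ΣW sinα = 79.5 kN/m
Resisting = 72.8 + 157.7·tan33.3° = 72.8 + 103.6 = 176.3 kN/m
FS = 176.3 / 79.5 = 2.217

FS = 2.22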